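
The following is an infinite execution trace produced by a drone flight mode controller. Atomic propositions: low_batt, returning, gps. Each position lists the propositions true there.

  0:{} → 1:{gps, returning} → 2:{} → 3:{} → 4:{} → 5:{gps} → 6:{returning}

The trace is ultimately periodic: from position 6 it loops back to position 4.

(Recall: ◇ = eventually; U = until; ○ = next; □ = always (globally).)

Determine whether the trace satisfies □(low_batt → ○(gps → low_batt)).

low_batt → ○(gps → low_batt) holds at every position 0..6, and those are all positions ever visited, so □(low_batt → ○(gps → low_batt)) holds.

Satisfied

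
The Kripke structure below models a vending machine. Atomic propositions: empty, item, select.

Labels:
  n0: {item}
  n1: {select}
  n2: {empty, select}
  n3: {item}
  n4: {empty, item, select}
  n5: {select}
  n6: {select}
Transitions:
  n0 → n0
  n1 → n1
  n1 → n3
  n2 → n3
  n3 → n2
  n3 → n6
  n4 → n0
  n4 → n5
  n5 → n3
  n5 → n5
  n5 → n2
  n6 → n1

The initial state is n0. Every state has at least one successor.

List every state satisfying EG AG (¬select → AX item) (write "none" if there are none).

{n0}

States satisfying AG (¬select → AX item): {n0}.
States satisfying EG AG (¬select → AX item): {n0}.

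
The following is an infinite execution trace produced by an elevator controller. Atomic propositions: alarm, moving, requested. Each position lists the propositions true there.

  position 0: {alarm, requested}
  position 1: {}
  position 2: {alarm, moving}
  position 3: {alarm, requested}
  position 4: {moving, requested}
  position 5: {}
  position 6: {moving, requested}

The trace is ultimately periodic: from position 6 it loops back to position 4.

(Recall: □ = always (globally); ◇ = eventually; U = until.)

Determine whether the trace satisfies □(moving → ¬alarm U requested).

moving → ¬alarm U requested must hold at every position from 0 onward. It fails at position 2, so □(moving → ¬alarm U requested) is false.
Positions where moving holds: 2, 4, 6.
Check ¬alarm U requested at each: 2→fails, 4→ok, 6→ok.

No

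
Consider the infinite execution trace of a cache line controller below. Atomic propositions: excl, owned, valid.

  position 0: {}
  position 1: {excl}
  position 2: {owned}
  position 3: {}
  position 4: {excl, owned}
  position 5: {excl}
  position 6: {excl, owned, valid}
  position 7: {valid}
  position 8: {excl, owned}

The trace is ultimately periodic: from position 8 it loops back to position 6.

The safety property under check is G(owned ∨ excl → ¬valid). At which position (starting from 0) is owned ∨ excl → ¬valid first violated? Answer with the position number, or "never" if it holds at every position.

Check owned ∨ excl → ¬valid at each position in order: 0 ✓, 1 ✓, 2 ✓, 3 ✓, 4 ✓, 5 ✓.
At position 6 the labels are {excl, owned, valid}, so owned ∨ excl → ¬valid is false there. This is the first violation.

6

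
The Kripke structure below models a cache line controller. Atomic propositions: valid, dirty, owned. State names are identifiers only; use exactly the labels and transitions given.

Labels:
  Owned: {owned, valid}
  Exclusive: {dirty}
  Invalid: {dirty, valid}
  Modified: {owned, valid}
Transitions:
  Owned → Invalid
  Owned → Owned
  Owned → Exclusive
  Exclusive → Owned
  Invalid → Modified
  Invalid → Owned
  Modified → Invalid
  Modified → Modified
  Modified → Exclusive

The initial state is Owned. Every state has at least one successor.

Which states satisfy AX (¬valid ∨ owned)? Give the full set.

{Exclusive, Invalid}

States satisfying ¬valid ∨ owned: {Owned, Exclusive, Modified}.
States satisfying AX (¬valid ∨ owned): {Exclusive, Invalid}.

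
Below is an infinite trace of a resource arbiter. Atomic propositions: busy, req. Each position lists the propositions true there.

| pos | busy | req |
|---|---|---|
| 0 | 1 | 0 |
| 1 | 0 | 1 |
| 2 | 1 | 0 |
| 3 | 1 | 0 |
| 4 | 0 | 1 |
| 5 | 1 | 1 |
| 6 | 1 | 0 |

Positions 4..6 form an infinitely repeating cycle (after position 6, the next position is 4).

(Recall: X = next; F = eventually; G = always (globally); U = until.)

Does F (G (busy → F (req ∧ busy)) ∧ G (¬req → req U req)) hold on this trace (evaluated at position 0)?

Does not hold

G (busy → F (req ∧ busy)) ∧ G (¬req → req U req) is false at every position 0..6, so it never becomes true and F (G (busy → F (req ∧ busy)) ∧ G (¬req → req U req)) fails.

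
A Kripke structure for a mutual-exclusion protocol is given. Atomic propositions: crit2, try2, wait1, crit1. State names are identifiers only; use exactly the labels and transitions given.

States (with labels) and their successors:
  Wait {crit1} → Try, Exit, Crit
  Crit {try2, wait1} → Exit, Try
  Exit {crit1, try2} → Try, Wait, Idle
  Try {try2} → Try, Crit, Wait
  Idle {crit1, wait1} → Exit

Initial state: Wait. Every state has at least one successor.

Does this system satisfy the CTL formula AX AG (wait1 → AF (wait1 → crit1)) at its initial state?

States satisfying AG (wait1 → AF (wait1 → crit1)): {Wait, Crit, Exit, Try, Idle}.
States satisfying AX AG (wait1 → AF (wait1 → crit1)): {Wait, Crit, Exit, Try, Idle}.
Wait ∈ Sat(AX AG (wait1 → AF (wait1 → crit1))).

Yes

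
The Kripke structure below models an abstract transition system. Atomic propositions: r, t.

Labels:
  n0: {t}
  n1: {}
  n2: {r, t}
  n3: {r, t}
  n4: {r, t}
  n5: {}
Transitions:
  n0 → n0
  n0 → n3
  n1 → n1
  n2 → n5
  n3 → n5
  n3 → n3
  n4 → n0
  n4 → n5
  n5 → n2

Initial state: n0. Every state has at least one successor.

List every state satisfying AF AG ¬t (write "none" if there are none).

States satisfying AG ¬t: {n1}.
States satisfying AF AG ¬t: {n1}.

{n1}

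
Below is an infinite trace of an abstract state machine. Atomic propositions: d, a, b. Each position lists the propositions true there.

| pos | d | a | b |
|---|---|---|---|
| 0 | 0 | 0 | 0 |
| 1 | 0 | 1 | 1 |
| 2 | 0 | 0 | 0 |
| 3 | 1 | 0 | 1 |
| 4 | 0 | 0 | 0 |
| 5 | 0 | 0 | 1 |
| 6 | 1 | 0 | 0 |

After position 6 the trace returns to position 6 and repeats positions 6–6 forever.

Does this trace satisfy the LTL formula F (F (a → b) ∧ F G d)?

Holds

F (a → b) ∧ F G d holds at position 0, which is reachable from 0, so F (F (a → b) ∧ F G d) holds.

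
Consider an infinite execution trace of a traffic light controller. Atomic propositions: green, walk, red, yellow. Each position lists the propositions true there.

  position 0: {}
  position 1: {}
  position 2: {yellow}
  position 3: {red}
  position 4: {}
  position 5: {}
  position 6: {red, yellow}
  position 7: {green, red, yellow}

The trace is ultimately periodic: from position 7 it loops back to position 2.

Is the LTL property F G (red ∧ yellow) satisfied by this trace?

Violated

G (red ∧ yellow) is false at every position 0..7, so it never becomes true and F G (red ∧ yellow) fails.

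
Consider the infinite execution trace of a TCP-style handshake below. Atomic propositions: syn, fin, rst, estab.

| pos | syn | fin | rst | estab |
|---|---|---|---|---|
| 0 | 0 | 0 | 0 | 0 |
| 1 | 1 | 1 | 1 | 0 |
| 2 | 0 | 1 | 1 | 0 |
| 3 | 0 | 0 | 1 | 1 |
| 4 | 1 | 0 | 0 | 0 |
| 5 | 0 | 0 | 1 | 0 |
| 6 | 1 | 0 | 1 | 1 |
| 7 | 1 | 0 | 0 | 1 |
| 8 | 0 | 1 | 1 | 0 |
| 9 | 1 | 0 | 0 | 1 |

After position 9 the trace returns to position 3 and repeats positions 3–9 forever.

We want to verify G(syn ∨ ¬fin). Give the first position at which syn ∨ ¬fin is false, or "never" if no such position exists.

2

Check syn ∨ ¬fin at each position in order: 0 ✓, 1 ✓.
At position 2 the labels are {fin, rst}, so syn ∨ ¬fin is false there. This is the first violation.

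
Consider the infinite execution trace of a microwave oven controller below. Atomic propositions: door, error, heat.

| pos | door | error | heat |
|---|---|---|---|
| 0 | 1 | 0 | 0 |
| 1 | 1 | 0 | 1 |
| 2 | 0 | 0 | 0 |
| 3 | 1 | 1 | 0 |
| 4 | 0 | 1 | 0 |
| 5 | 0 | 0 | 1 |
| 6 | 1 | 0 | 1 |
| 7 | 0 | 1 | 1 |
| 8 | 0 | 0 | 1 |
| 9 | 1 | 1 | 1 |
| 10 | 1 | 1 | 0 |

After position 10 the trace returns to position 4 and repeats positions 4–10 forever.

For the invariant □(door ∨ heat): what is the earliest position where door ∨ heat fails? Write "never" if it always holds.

Check door ∨ heat at each position in order: 0 ✓, 1 ✓.
At position 2 the labels are {}, so door ∨ heat is false there. This is the first violation.

2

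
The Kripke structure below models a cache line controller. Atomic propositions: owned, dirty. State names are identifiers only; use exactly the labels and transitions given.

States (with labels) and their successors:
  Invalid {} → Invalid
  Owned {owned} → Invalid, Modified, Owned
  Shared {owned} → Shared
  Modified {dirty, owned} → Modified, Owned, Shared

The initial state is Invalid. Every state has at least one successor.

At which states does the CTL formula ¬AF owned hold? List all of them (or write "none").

States satisfying owned: {Owned, Shared, Modified}.
States satisfying AF owned: {Owned, Shared, Modified}.
States satisfying ¬AF owned: {Invalid}.

{Invalid}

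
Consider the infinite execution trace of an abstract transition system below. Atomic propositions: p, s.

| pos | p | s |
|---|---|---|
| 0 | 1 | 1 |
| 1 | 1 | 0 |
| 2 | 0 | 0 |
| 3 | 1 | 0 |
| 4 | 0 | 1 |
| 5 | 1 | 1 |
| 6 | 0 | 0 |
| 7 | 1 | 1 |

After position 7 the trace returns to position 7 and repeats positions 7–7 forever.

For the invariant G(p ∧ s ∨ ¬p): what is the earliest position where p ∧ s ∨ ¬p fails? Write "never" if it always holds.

Check p ∧ s ∨ ¬p at each position in order: 0 ✓.
At position 1 the labels are {p}, so p ∧ s ∨ ¬p is false there. This is the first violation.

1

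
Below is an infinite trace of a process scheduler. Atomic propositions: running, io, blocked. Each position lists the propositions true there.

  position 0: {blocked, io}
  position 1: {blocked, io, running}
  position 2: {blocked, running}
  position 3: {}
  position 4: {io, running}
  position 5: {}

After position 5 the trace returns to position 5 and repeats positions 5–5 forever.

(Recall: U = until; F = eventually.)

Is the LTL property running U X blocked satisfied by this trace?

Walking from position 0: X blocked first holds at position 0, and running holds at every earlier position along the way, so running U X blocked holds.

Satisfied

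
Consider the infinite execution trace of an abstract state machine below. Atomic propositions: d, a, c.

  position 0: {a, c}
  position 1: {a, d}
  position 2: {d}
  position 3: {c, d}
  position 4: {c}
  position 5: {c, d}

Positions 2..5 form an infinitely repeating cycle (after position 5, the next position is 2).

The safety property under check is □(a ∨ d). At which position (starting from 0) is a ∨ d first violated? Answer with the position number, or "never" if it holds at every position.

4

Check a ∨ d at each position in order: 0 ✓, 1 ✓, 2 ✓, 3 ✓.
At position 4 the labels are {c}, so a ∨ d is false there. This is the first violation.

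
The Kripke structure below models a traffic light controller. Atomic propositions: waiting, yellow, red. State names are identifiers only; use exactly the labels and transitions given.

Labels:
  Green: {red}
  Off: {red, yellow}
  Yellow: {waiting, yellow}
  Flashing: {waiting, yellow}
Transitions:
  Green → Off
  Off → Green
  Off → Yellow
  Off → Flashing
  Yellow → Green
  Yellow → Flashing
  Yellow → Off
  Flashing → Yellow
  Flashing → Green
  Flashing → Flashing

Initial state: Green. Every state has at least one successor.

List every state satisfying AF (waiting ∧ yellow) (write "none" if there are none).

{Yellow, Flashing}

States satisfying waiting ∧ yellow: {Yellow, Flashing}.
States satisfying AF (waiting ∧ yellow): {Yellow, Flashing}.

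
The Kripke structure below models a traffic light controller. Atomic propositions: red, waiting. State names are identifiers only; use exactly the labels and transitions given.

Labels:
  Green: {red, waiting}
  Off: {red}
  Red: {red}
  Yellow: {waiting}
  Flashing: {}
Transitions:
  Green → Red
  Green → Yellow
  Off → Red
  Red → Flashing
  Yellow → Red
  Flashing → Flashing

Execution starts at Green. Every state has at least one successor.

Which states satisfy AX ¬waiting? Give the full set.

{Off, Red, Yellow, Flashing}

States satisfying ¬waiting: {Off, Red, Flashing}.
States satisfying AX ¬waiting: {Off, Red, Yellow, Flashing}.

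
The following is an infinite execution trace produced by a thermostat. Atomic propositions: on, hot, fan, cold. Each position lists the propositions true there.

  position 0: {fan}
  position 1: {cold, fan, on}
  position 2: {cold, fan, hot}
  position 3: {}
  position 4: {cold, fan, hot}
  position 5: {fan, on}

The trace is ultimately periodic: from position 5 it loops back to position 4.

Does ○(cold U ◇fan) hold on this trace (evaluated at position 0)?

The position after 0 is 1; cold U ◇fan is true there.

Satisfied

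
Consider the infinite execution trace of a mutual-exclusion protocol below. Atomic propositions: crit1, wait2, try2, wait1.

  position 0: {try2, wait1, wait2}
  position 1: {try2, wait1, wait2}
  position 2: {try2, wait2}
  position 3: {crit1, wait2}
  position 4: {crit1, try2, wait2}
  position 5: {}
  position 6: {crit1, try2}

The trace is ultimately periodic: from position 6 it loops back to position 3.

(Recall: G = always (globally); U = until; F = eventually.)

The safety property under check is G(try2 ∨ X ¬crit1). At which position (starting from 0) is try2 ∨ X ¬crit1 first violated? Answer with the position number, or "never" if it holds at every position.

Check try2 ∨ X ¬crit1 at each position in order: 0 ✓, 1 ✓, 2 ✓.
At position 3 the labels are {crit1, wait2} and the next position 4 has {crit1, try2, wait2}, so try2 ∨ X ¬crit1 is false there. This is the first violation.

3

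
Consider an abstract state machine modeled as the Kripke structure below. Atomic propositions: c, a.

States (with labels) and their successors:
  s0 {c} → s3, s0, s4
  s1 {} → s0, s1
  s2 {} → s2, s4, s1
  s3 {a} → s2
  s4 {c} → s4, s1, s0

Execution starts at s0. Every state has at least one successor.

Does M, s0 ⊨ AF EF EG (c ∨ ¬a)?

Yes

States satisfying EF EG (c ∨ ¬a): {s0, s1, s2, s3, s4}.
States satisfying AF EF EG (c ∨ ¬a): {s0, s1, s2, s3, s4}.
s0 ∈ Sat(AF EF EG (c ∨ ¬a)).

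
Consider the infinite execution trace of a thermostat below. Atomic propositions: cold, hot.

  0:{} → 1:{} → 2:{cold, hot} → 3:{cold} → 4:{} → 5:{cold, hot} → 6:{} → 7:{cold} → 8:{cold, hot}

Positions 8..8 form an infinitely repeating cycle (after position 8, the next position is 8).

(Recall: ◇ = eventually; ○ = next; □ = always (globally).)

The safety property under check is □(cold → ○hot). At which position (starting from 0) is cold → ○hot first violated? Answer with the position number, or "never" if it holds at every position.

Check cold → ○hot at each position in order: 0 ✓, 1 ✓.
At position 2 the labels are {cold, hot} and the next position 3 has {cold}, so cold → ○hot is false there. This is the first violation.

2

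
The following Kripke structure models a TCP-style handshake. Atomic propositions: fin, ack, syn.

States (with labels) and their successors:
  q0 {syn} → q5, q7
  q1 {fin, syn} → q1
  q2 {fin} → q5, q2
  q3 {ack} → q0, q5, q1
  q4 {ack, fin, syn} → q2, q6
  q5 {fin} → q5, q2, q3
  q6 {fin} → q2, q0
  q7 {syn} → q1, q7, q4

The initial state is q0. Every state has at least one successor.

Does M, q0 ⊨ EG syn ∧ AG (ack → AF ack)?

Satisfied

States satisfying syn: {q0, q1, q4, q7}.
States satisfying EG syn: {q0, q1, q7}.
States satisfying ack → AF ack: {q0, q1, q2, q3, q4, q5, q6, q7}.
States satisfying AG (ack → AF ack): {q0, q1, q2, q3, q4, q5, q6, q7}.
States satisfying EG syn ∧ AG (ack → AF ack): {q0, q1, q7}.
q0 ∈ Sat(EG syn ∧ AG (ack → AF ack)).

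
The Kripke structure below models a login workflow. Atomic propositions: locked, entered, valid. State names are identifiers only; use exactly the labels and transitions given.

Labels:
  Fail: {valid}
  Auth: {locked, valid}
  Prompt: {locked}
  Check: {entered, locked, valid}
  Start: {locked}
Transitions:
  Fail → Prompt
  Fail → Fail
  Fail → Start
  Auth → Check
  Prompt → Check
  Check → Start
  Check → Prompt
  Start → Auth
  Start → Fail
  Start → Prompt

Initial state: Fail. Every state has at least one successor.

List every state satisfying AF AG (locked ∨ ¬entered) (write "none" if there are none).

States satisfying AG (locked ∨ ¬entered): {Fail, Auth, Prompt, Check, Start}.
States satisfying AF AG (locked ∨ ¬entered): {Fail, Auth, Prompt, Check, Start}.

{Fail, Auth, Prompt, Check, Start}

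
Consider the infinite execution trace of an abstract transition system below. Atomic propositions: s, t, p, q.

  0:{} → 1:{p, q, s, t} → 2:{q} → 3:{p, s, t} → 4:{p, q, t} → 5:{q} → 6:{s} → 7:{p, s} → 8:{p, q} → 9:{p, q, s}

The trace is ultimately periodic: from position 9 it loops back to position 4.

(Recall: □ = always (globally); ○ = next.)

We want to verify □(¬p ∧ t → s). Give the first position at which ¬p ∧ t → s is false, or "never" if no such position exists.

never

¬p ∧ t → s holds at every position 0..9, and those are all the positions the trace ever visits, so the invariant □(¬p ∧ t → s) is never violated.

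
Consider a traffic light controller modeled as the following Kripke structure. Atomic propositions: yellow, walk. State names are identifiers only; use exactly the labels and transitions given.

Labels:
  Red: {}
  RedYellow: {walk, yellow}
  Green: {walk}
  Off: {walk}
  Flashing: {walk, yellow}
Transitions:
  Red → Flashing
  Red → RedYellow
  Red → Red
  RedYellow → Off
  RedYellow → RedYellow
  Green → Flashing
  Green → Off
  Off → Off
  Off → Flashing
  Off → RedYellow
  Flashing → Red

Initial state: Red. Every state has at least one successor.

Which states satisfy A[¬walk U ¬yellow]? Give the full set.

{Red, Green, Off}

States satisfying ¬walk: {Red}.
States satisfying ¬yellow: {Red, Green, Off}.
States satisfying A[¬walk U ¬yellow]: {Red, Green, Off}.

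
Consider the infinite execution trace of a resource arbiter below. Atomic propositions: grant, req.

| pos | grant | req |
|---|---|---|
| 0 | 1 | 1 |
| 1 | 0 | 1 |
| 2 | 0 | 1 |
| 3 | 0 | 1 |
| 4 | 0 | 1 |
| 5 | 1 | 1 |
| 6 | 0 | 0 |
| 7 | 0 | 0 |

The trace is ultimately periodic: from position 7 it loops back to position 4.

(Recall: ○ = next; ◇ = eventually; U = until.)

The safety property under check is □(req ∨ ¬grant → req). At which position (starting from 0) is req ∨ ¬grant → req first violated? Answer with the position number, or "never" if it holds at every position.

6

Check req ∨ ¬grant → req at each position in order: 0 ✓, 1 ✓, 2 ✓, 3 ✓, 4 ✓, 5 ✓.
At position 6 the labels are {}, so req ∨ ¬grant → req is false there. This is the first violation.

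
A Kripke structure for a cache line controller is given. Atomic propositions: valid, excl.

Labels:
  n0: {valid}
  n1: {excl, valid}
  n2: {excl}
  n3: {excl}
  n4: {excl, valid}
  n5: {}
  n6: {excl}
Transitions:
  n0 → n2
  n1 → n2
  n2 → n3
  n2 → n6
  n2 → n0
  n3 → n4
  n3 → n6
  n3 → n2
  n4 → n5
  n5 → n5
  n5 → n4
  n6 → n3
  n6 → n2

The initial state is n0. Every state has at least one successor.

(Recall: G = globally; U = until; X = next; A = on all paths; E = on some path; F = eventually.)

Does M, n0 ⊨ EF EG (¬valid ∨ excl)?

Satisfied

States satisfying EG (¬valid ∨ excl): {n1, n2, n3, n4, n5, n6}.
States satisfying EF EG (¬valid ∨ excl): {n0, n1, n2, n3, n4, n5, n6}.
Some path from n0 reaches a state where EG (¬valid ∨ excl) holds.
n0 ∈ Sat(EF EG (¬valid ∨ excl)).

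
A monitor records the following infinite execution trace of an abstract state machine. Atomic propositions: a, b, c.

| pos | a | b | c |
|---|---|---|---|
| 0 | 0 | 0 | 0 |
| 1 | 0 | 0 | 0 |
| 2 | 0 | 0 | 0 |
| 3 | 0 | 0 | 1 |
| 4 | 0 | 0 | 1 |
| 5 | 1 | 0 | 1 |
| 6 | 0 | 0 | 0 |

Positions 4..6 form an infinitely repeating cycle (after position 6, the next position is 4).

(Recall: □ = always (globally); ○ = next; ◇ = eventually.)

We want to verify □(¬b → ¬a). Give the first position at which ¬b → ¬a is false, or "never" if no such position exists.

Check ¬b → ¬a at each position in order: 0 ✓, 1 ✓, 2 ✓, 3 ✓, 4 ✓.
At position 5 the labels are {a, c}, so ¬b → ¬a is false there. This is the first violation.

5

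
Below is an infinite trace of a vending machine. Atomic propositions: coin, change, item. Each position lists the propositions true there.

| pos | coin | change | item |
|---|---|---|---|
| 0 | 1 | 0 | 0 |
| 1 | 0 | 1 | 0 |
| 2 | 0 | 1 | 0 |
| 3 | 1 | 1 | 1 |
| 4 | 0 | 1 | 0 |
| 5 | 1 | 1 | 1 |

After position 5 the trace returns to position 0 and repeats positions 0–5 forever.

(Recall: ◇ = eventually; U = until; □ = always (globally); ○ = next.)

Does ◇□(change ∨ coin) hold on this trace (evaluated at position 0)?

Satisfied

□(change ∨ coin) holds at position 0, which is reachable from 0, so ◇□(change ∨ coin) holds.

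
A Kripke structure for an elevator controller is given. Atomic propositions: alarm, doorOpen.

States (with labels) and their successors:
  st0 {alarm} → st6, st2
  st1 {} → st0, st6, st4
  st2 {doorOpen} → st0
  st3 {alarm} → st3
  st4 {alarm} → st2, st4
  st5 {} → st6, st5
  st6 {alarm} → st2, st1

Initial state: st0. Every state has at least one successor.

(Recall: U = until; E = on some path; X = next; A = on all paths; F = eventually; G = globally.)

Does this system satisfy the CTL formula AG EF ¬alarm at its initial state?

Yes

States satisfying EF ¬alarm: {st0, st1, st2, st4, st5, st6}.
States satisfying AG EF ¬alarm: {st0, st1, st2, st4, st5, st6}.
Every state reachable from st0 satisfies EF ¬alarm.
st0 ∈ Sat(AG EF ¬alarm).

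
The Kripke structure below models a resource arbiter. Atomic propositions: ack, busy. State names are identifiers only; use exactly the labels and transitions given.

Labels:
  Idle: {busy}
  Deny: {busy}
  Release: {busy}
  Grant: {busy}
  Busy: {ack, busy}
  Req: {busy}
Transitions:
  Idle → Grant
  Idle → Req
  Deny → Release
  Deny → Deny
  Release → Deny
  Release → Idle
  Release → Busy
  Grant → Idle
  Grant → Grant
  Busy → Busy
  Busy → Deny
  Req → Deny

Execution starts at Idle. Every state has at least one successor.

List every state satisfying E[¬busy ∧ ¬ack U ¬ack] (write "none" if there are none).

{Idle, Deny, Release, Grant, Req}

States satisfying ¬busy ∧ ¬ack: ∅.
States satisfying ¬ack: {Idle, Deny, Release, Grant, Req}.
States satisfying E[¬busy ∧ ¬ack U ¬ack]: {Idle, Deny, Release, Grant, Req}.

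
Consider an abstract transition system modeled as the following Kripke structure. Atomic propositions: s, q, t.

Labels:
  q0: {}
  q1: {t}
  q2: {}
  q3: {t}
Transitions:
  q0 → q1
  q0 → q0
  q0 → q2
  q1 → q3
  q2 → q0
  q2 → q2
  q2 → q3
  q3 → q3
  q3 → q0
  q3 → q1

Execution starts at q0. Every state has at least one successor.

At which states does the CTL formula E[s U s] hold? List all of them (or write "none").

States satisfying s: ∅.
States satisfying E[s U s]: ∅.

none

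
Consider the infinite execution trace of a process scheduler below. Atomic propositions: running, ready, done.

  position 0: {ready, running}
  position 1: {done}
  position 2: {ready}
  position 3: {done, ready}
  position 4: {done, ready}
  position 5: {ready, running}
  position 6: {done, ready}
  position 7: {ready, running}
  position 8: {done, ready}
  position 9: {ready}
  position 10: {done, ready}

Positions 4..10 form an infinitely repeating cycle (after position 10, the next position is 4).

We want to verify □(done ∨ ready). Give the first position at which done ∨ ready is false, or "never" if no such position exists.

never

done ∨ ready holds at every position 0..10, and those are all the positions the trace ever visits, so the invariant □(done ∨ ready) is never violated.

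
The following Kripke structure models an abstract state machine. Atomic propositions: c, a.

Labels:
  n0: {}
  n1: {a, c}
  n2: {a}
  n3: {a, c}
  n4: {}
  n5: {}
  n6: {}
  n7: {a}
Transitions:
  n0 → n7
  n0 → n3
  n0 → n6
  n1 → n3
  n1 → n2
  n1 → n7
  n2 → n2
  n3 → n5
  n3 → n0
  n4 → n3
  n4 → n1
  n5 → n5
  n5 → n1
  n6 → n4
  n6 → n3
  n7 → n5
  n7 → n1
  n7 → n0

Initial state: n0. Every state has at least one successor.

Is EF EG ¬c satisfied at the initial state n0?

States satisfying EG ¬c: {n0, n2, n5, n7}.
States satisfying EF EG ¬c: {n0, n1, n2, n3, n4, n5, n6, n7}.
Some path from n0 reaches a state where EG ¬c holds.
n0 ∈ Sat(EF EG ¬c).

Yes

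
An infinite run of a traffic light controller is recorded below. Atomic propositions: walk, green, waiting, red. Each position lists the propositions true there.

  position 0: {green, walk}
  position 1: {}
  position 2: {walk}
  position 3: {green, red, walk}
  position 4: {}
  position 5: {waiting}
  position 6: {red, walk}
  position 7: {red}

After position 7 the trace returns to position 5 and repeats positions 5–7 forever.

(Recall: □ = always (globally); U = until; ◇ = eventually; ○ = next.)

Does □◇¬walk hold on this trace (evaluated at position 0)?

Holds

◇¬walk holds at every position 0..7, and those are all positions ever visited, so □◇¬walk holds.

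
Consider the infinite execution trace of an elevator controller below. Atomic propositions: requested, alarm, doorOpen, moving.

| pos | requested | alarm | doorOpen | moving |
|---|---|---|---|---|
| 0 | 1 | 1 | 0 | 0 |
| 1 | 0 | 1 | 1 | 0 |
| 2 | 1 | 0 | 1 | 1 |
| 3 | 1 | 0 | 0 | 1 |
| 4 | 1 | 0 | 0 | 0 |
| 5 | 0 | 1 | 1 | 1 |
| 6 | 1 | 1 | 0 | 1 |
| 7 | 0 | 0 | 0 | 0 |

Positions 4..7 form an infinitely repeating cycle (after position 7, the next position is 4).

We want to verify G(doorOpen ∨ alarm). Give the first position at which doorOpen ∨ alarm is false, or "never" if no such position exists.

Check doorOpen ∨ alarm at each position in order: 0 ✓, 1 ✓, 2 ✓.
At position 3 the labels are {moving, requested}, so doorOpen ∨ alarm is false there. This is the first violation.

3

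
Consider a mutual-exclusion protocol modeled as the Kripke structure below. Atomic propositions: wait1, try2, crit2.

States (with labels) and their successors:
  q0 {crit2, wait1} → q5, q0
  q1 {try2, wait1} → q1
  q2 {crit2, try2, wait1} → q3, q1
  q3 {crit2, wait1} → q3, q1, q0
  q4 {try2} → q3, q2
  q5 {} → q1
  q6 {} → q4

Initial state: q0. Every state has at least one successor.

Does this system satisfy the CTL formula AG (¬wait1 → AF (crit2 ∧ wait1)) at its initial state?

Does not hold

States satisfying ¬wait1 → AF (crit2 ∧ wait1): {q0, q1, q2, q3, q4, q6}.
States satisfying AG (¬wait1 → AF (crit2 ∧ wait1)): {q1}.
q5 is reachable from q0 and violates ¬wait1 → AF (crit2 ∧ wait1), so AG fails at q0.
q0 ∉ Sat(AG (¬wait1 → AF (crit2 ∧ wait1))).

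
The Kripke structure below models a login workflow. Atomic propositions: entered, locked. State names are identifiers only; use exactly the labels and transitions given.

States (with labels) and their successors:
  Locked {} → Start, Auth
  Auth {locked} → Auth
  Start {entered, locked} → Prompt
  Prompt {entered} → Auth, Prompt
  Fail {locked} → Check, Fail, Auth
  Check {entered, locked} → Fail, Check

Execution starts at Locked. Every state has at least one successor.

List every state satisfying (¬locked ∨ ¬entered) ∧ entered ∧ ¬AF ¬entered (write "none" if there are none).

States satisfying ¬locked: {Locked, Prompt}.
States satisfying ¬entered: {Locked, Auth, Fail}.
States satisfying ¬locked ∨ ¬entered: {Locked, Auth, Prompt, Fail}.
States satisfying (¬locked ∨ ¬entered) ∧ entered: {Prompt}.
States satisfying AF ¬entered: {Locked, Auth, Fail}.
States satisfying ¬AF ¬entered: {Start, Prompt, Check}.
States satisfying (¬locked ∨ ¬entered) ∧ entered ∧ ¬AF ¬entered: {Prompt}.

{Prompt}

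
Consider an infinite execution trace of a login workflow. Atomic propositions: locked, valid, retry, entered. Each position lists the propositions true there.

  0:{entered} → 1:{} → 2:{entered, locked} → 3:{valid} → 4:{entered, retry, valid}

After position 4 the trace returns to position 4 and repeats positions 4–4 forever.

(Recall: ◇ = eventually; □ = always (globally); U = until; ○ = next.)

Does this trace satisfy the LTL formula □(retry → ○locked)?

retry → ○locked must hold at every position from 0 onward. It fails at position 4, so □(retry → ○locked) is false.
Positions where retry holds: 4.
Check ○locked at each: 4→fails.

No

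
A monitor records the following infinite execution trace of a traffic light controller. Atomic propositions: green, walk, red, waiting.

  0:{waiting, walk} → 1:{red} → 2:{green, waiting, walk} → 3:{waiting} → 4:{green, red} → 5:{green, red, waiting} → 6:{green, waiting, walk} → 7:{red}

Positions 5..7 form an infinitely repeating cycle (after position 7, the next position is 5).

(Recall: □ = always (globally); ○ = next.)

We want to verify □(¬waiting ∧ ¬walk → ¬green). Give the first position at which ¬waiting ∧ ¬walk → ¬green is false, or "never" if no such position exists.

4

Check ¬waiting ∧ ¬walk → ¬green at each position in order: 0 ✓, 1 ✓, 2 ✓, 3 ✓.
At position 4 the labels are {green, red}, so ¬waiting ∧ ¬walk → ¬green is false there. This is the first violation.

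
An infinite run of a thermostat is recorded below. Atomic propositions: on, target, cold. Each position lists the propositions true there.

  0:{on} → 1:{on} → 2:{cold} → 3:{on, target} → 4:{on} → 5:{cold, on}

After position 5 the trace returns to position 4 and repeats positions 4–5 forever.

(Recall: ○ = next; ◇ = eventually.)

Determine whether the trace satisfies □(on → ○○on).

No

on → ○○on must hold at every position from 0 onward. It fails at position 0, so □(on → ○○on) is false.
Positions where on holds: 0, 1, 3, 4, 5.
Check ○○on at each: 0→fails, 1→ok, 3→ok, 4→ok, 5→ok.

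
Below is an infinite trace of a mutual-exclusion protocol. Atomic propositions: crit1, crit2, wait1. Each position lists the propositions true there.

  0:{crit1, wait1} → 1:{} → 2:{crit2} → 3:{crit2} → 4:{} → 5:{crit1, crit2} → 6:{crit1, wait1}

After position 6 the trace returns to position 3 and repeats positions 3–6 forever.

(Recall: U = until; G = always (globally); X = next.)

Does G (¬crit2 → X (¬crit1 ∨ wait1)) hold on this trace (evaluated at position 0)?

No

¬crit2 → X (¬crit1 ∨ wait1) must hold at every position from 0 onward. It fails at position 4, so G (¬crit2 → X (¬crit1 ∨ wait1)) is false.
Positions where ¬crit2 holds: 0, 1, 4, 6.
Check X (¬crit1 ∨ wait1) at each: 0→ok, 1→ok, 4→fails, 6→ok.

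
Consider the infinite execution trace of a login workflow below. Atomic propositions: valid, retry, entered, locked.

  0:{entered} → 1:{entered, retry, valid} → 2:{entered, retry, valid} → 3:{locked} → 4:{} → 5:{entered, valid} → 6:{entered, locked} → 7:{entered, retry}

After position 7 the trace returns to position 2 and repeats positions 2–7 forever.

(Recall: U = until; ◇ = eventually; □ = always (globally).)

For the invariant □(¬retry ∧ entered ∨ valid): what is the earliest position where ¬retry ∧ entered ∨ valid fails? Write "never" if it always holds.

3

Check ¬retry ∧ entered ∨ valid at each position in order: 0 ✓, 1 ✓, 2 ✓.
At position 3 the labels are {locked}, so ¬retry ∧ entered ∨ valid is false there. This is the first violation.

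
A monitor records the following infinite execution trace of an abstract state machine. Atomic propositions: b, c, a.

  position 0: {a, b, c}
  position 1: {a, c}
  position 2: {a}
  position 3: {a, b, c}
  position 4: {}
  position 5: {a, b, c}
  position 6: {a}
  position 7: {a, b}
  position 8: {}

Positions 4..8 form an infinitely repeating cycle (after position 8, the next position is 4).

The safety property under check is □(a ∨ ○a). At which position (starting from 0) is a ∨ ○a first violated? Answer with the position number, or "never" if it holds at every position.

Check a ∨ ○a at each position in order: 0 ✓, 1 ✓, 2 ✓, 3 ✓, 4 ✓, 5 ✓, 6 ✓, 7 ✓.
At position 8 the labels are {} and the next position 4 has {}, so a ∨ ○a is false there. This is the first violation.

8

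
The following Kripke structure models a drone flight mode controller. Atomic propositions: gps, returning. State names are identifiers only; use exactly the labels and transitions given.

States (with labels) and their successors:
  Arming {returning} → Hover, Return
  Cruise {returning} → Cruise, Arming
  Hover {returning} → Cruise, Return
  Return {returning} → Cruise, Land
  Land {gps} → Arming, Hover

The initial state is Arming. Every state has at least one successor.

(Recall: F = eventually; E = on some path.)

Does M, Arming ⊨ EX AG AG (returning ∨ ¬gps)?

No

States satisfying AG AG (returning ∨ ¬gps): ∅.
States satisfying EX AG AG (returning ∨ ¬gps): ∅.
No suitable path/successor from Arming witnesses the formula.
Arming ∉ Sat(EX AG AG (returning ∨ ¬gps)).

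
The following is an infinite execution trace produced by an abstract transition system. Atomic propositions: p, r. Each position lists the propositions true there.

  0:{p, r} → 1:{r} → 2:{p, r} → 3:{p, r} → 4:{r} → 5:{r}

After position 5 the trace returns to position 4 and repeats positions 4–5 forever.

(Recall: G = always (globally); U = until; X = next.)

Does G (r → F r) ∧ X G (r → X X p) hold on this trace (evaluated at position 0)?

r → F r holds at every position 0..5, and those are all positions ever visited, so G (r → F r) holds.
Positions where r holds: 0, 1, 2, 3, 4, 5.
Check F r at each: 0→ok, 1→ok, 2→ok, 3→ok, 4→ok, 5→ok.
The position after 0 is 1; G (r → X X p) is false there.
At position 0: G (r → F r) is true; X G (r → X X p) is false; so G (r → F r) ∧ X G (r → X X p) is false.

Violated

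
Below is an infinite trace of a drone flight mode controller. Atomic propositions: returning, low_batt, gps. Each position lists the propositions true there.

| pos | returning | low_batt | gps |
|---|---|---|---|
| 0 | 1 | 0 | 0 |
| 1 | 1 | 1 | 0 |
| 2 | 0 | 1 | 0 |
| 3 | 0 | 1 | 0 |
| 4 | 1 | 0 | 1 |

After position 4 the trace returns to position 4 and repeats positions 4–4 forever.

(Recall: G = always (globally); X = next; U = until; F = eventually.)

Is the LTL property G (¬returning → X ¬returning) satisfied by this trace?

¬returning → X ¬returning must hold at every position from 0 onward. It fails at position 3, so G (¬returning → X ¬returning) is false.
Positions where ¬returning holds: 2, 3.
Check X ¬returning at each: 2→ok, 3→fails.

Violated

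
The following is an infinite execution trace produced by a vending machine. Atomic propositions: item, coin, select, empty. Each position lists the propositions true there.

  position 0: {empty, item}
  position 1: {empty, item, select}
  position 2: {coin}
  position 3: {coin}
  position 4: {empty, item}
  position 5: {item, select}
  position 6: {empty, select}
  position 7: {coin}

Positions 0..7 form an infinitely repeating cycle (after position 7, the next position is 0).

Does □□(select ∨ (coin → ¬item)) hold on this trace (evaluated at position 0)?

Holds

□(select ∨ (coin → ¬item)) holds at every position 0..7, and those are all positions ever visited, so □□(select ∨ (coin → ¬item)) holds.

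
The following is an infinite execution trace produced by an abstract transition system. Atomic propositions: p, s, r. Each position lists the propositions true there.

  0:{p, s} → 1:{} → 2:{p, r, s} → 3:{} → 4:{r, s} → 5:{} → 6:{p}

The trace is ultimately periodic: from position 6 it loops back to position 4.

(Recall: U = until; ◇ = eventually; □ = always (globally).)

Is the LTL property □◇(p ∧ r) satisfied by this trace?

◇(p ∧ r) must hold at every position from 0 onward. It fails at position 3, so □◇(p ∧ r) is false.

Does not hold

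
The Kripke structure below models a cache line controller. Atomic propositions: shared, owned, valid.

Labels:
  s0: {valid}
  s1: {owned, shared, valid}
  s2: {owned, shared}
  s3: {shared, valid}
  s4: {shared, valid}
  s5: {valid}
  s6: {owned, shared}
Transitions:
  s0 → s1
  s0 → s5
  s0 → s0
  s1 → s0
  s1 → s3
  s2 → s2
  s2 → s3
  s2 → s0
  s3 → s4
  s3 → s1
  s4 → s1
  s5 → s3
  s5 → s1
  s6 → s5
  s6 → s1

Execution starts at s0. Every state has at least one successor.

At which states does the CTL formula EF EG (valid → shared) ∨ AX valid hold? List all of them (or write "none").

States satisfying EG (valid → shared): {s1, s2, s3, s4, s6}.
States satisfying EF EG (valid → shared): {s0, s1, s2, s3, s4, s5, s6}.
States satisfying valid: {s0, s1, s3, s4, s5}.
States satisfying AX valid: {s0, s1, s3, s4, s5, s6}.
States satisfying EF EG (valid → shared) ∨ AX valid: {s0, s1, s2, s3, s4, s5, s6}.

{s0, s1, s2, s3, s4, s5, s6}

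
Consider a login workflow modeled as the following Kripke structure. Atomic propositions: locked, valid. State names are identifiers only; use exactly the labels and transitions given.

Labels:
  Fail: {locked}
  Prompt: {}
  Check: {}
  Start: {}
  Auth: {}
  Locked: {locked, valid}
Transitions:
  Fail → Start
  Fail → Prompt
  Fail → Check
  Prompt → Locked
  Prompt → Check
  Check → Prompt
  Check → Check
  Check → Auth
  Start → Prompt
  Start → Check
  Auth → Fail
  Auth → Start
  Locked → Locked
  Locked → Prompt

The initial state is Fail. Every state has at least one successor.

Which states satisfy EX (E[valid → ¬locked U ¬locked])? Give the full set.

States satisfying E[valid → ¬locked U ¬locked]: {Fail, Prompt, Check, Start, Auth}.
States satisfying EX (E[valid → ¬locked U ¬locked]): {Fail, Prompt, Check, Start, Auth, Locked}.

{Fail, Prompt, Check, Start, Auth, Locked}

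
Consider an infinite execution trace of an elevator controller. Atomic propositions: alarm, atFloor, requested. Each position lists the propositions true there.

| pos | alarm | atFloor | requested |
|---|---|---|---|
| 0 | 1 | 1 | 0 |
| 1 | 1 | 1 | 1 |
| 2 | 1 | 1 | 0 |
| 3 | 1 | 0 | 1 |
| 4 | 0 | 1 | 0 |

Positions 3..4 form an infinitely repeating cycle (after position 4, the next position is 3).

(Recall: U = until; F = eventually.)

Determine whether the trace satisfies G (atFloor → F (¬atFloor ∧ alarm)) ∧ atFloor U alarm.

Yes

atFloor → F (¬atFloor ∧ alarm) holds at every position 0..4, and those are all positions ever visited, so G (atFloor → F (¬atFloor ∧ alarm)) holds.
Positions where atFloor holds: 0, 1, 2, 4.
Check F (¬atFloor ∧ alarm) at each: 0→ok, 1→ok, 2→ok, 4→ok.
Walking from position 0: alarm first holds at position 0, and atFloor holds at every earlier position along the way, so atFloor U alarm holds.
At position 0: G (atFloor → F (¬atFloor ∧ alarm)) is true; atFloor U alarm is true; so G (atFloor → F (¬atFloor ∧ alarm)) ∧ atFloor U alarm is true.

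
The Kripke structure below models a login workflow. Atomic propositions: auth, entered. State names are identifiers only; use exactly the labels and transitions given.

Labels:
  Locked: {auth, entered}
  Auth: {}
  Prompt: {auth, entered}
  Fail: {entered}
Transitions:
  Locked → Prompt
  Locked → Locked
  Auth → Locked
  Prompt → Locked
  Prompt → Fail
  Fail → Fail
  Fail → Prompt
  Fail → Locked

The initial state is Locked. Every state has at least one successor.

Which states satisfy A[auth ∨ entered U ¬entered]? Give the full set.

{Auth}

States satisfying auth ∨ entered: {Locked, Prompt, Fail}.
States satisfying ¬entered: {Auth}.
States satisfying A[auth ∨ entered U ¬entered]: {Auth}.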